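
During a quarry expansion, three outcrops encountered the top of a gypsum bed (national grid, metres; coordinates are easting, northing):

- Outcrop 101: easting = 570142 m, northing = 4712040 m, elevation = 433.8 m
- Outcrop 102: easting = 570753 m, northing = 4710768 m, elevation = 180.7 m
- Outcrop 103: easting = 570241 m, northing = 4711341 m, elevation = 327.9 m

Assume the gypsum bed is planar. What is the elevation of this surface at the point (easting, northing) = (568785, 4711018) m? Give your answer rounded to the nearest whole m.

Let the plane be z = a·easting + b·northing + c.
Outcrop 102−Outcrop 101: 611a − 1272b = −253.1;  Outcrop 103−Outcrop 101: 99a − 699b = −105.9.
Solving gives a = −0.14016456, b = 0.13165051.
Then c = 433.8 − a·570142 − b·4712040 = −539994.98.
At (568785, 4711018): z = −79723.5 + 620207.9 − 539994.98 = 489.5 m.

489 m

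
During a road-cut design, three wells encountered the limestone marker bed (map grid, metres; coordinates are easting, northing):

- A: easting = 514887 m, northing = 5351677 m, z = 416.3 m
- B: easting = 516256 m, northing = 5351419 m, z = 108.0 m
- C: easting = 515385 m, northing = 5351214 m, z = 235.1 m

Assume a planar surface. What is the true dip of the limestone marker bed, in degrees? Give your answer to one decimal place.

14.9°

Two edge vectors: A→B = (1369, -258, -308.3), A→C = (498, -463, -181.2).
Normal n = (A→B) × (A→C) = (-95993.3, 94529.4, -505363).
So ∂z/∂easting = −n_x/n_z = −0.18995 and ∂z/∂northing = −n_y/n_z = 0.18705.
Gradient magnitude |∇z| = √(a² + b²) = √(0.03608 + 0.03499) = 0.26659.
True dip = arctan(0.26659) = 14.9°, dipping toward SE (azimuth ≈ 135°).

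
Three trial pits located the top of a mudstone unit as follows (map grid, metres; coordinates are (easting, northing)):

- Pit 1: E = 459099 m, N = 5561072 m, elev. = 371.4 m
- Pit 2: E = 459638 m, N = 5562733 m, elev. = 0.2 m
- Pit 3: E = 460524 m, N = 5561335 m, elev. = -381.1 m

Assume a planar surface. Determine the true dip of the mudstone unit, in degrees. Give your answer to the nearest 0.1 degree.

Let the plane be z = a·E + b·N + c.
Pit 2−Pit 1: 539a + 1661b = −371.2;  Pit 3−Pit 1: 1425a + 263b = −752.5.
Solving gives a = −0.51784, b = −0.05544.
Gradient magnitude |∇z| = √(a² + b²) = √(0.26816 + 0.00307) = 0.52080.
True dip = arctan(0.52080) = 27.5°, dipping toward E (azimuth ≈ 084°).

27.5°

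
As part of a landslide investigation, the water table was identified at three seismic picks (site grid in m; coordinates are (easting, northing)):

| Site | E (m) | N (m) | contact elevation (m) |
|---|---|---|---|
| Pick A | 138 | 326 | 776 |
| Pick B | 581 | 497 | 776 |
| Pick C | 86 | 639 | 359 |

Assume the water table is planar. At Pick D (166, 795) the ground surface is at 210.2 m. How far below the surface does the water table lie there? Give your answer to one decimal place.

7.8 m

Two edge vectors: Pick A→Pick B = (443, 171, 0), Pick A→Pick C = (-52, 313, -417).
Normal n = (Pick A→Pick B) × (Pick A→Pick C) = (-71307, 184731, 147551).
So ∂z/∂E = −n_x/n_z = 0.48327 and ∂z/∂N = −n_y/n_z = −1.25198.
Intercept c from Pick A: 776 − 66.69 + 408.15 = 1117.45.
At (166, 795): z_contact = 80.22 − 995.32 + 1117.45 = 202.35 m.
Depth below ground = 210.2 − 202.35 = 7.8 m.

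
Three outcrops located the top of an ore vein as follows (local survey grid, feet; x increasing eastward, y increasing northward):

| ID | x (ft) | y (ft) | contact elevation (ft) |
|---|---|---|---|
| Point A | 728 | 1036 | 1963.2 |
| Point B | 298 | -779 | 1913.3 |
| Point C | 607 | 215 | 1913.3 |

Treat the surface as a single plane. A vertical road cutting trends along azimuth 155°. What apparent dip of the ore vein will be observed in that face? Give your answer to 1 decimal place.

Let the plane be z = a·x + b·y + c.
Point B−Point A: −430a − 1815b = −49.9;  Point C−Point A: −121a − 821b = −49.9.
Solving gives a = −0.37178, b = 0.11557.
Unit vector along 155° is (sin 155°, cos 155°) = (0.4226, -0.9063).
Slope in that direction = a·(0.4226) + b·(-0.9063) = −0.26186.
Apparent dip = arctan|0.26186| = 14.7° (true dip is 21.3°, so apparent ≤ true as expected).

14.7°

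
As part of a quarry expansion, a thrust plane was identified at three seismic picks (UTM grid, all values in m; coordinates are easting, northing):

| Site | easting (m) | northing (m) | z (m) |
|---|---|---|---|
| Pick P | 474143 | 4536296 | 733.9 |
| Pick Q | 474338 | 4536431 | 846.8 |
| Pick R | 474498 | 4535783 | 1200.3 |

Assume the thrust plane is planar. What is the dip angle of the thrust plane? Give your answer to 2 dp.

41.55°

Two edge vectors: Pick P→Pick Q = (195, 135, 112.9), Pick P→Pick R = (355, -513, 466.4).
Normal n = (Pick P→Pick Q) × (Pick P→Pick R) = (120881.7, -50868.5, -147960).
So ∂z/∂easting = −n_x/n_z = 0.81699 and ∂z/∂northing = −n_y/n_z = −0.34380.
Gradient magnitude |∇z| = √(a² + b²) = √(0.66747 + 0.11820) = 0.88638.
True dip = arctan(0.88638) = 41.55°, dipping toward WNW (azimuth ≈ 293°).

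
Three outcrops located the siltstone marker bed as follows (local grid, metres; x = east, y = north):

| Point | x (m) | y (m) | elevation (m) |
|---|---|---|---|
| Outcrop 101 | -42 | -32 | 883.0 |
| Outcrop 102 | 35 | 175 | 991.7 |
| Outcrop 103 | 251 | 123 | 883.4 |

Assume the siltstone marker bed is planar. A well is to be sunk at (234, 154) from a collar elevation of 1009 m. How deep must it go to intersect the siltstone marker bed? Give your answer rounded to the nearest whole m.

100 m

Two edge vectors: Outcrop 101→Outcrop 102 = (77, 207, 108.7), Outcrop 101→Outcrop 103 = (293, 155, 0.4).
Normal n = (Outcrop 101→Outcrop 102) × (Outcrop 101→Outcrop 103) = (-16765.7, 31818.3, -48716).
So ∂z/∂x = −n_x/n_z = −0.34415 and ∂z/∂y = −n_y/n_z = 0.65314.
Intercept c from Outcrop 101: 883 − 14.45 + 20.90 = 889.45.
At (234, 154): z_contact = −80.5 + 100.6 + 889.45 = 909.5 m.
Depth below ground = 1009 − 909.5 = 100 m.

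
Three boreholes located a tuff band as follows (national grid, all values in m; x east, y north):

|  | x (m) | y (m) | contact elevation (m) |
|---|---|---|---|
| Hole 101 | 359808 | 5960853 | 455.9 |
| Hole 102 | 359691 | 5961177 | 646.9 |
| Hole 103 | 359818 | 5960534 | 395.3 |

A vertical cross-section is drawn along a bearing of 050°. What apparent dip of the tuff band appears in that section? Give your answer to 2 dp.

Let the plane be z = a·x + b·y + c.
Hole 102−Hole 101: −117a + 324b = 191;  Hole 103−Hole 101: 10a − 319b = −60.6.
Solving gives a = −1.21159, b = 0.15199.
Unit vector along 050° is (sin 50°, cos 50°) = (0.7660, 0.6428).
Slope in that direction = a·(0.7660) + b·(0.6428) = −0.83044.
Apparent dip = arctan|0.83044| = 39.71° (true dip is 50.7°, so apparent ≤ true as expected).

39.71°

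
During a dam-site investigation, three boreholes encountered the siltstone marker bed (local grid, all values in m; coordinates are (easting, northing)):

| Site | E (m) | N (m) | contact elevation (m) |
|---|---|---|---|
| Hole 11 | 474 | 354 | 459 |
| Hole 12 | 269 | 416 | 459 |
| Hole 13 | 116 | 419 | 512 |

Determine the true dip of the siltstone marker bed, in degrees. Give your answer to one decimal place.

52.0°

Let the plane be z = a·E + b·N + c.
Hole 12−Hole 11: −205a + 62b = 0;  Hole 13−Hole 11: −358a + 65b = 53.
Solving gives a = −0.37042, b = −1.22478.
Gradient magnitude |∇z| = √(a² + b²) = √(0.13721 + 1.50008) = 1.27957.
True dip = arctan(1.27957) = 52.0°, dipping toward NNE (azimuth ≈ 017°).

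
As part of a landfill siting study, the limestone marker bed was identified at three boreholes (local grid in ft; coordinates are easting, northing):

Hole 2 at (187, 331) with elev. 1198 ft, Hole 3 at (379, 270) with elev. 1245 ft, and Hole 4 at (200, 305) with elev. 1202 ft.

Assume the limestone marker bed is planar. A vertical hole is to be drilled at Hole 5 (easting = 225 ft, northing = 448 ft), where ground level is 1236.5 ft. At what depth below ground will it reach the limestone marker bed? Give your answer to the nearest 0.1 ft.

34.0 ft

Two edge vectors: Hole 2→Hole 3 = (192, -61, 47), Hole 2→Hole 4 = (13, -26, 4).
Normal n = (Hole 2→Hole 3) × (Hole 2→Hole 4) = (978, -157, -4199).
So ∂z/∂easting = −n_x/n_z = 0.23291 and ∂z/∂northing = −n_y/n_z = −0.03739.
Intercept c from Hole 2: 1198 − 43.55 + 12.38 = 1166.82.
At (225, 448): z_contact = 52.41 − 16.75 + 1166.82 = 1202.48 ft.
Depth below ground = 1236.5 − 1202.48 = 34.0 ft.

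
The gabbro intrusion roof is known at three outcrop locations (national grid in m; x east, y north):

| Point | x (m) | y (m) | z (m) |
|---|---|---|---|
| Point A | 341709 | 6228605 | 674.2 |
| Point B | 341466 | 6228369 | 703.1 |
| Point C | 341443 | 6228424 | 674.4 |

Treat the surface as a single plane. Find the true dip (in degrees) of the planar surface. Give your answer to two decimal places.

Let the plane be z = a·x + b·y + c.
Point B−Point A: −243a − 236b = 28.9;  Point C−Point A: −266a − 181b = 0.2.
Solving gives a = 0.27583, b = −0.40647.
Gradient magnitude |∇z| = √(a² + b²) = √(0.07608 + 0.16522) = 0.49122.
True dip = arctan(0.49122) = 26.16°, dipping toward NW (azimuth ≈ 326°).

26.16°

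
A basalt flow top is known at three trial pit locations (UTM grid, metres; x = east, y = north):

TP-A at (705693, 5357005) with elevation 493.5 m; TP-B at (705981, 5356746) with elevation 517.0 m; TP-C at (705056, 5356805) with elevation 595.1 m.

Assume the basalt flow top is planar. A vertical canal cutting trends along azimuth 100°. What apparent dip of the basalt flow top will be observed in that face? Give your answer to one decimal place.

Let the plane be z = a·x + b·y + c.
TP-B−TP-A: 288a − 259b = 23.5;  TP-C−TP-A: −637a − 200b = 101.6.
Solving gives a = −0.09711, b = −0.19871.
Unit vector along 100° is (sin 100°, cos 100°) = (0.9848, -0.1736).
Slope in that direction = a·(0.9848) + b·(-0.1736) = −0.06113.
Apparent dip = arctan|0.06113| = 3.5° (true dip is 12.5°, so apparent ≤ true as expected).

3.5°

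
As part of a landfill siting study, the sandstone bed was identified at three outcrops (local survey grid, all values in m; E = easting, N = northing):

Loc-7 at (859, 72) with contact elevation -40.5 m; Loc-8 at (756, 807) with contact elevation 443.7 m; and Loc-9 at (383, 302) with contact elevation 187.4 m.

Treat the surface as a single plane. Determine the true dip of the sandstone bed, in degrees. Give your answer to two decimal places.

Let the plane be z = a·E + b·N + c.
Loc-8−Loc-7: −103a + 735b = 484.2;  Loc-9−Loc-7: −476a + 230b = 227.9.
Solving gives a = −0.17212, b = 0.63466.
Gradient magnitude |∇z| = √(a² + b²) = √(0.02963 + 0.40279) = 0.65758.
True dip = arctan(0.65758) = 33.33°, dipping toward SSE (azimuth ≈ 165°).

33.33°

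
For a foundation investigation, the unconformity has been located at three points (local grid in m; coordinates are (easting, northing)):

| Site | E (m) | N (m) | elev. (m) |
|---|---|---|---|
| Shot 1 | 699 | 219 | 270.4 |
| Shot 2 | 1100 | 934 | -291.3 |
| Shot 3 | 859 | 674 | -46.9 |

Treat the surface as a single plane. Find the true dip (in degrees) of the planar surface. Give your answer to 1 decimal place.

Two edge vectors: Shot 1→Shot 2 = (401, 715, -561.7), Shot 1→Shot 3 = (160, 455, -317.3).
Normal n = (Shot 1→Shot 2) × (Shot 1→Shot 3) = (28704, 37365.3, 68055).
So ∂z/∂E = −n_x/n_z = −0.42178 and ∂z/∂N = −n_y/n_z = −0.54905.
Gradient magnitude |∇z| = √(a² + b²) = √(0.17790 + 0.30145) = 0.69235.
True dip = arctan(0.69235) = 34.7°, dipping toward NE (azimuth ≈ 038°).

34.7°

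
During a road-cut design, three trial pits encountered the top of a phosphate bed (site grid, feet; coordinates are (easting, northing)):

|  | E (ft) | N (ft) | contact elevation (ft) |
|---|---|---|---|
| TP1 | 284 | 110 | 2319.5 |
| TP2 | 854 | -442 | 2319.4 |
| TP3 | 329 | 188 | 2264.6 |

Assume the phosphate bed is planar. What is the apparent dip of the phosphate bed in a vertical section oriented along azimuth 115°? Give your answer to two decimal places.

Two edge vectors: TP1→TP2 = (570, -552, -0.1), TP1→TP3 = (45, 78, -54.9).
Normal n = (TP1→TP2) × (TP1→TP3) = (30312.6, 31288.5, 69300).
So ∂z/∂E = −n_x/n_z = −0.43741 and ∂z/∂N = −n_y/n_z = −0.45149.
Unit vector along 115° is (sin 115°, cos 115°) = (0.9063, -0.4226).
Slope in that direction = a·(0.9063) + b·(-0.4226) = −0.20562.
Apparent dip = arctan|0.20562| = 11.62° (true dip is 32.2°, so apparent ≤ true as expected).

11.62°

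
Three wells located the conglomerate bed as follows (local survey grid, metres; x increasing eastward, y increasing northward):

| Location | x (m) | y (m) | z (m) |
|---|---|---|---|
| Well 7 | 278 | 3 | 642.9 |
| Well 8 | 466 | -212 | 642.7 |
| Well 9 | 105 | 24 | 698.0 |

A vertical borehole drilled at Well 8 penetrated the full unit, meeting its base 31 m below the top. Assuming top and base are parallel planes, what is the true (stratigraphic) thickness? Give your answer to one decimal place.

28.0 m

Let the plane be z = a·x + b·y + c.
Well 8−Well 7: 188a − 215b = −0.2;  Well 9−Well 7: −173a + 21b = 55.1.
Solving gives a = −0.35619, b = −0.31053.
|∇z| = √(a²+b²) = 0.47255, so dip δ = arctan(0.47255) = 25.29°.
True thickness = vertical thickness × cos δ = 31 × cos 25.29° = 28.0 m.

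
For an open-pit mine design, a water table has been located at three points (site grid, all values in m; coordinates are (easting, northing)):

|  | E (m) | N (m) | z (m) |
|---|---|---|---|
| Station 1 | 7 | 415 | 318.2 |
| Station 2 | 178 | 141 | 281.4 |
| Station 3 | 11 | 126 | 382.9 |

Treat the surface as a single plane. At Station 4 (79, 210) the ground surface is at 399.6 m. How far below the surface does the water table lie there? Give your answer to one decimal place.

Two edge vectors: Station 1→Station 2 = (171, -274, -36.8), Station 1→Station 3 = (4, -289, 64.7).
Normal n = (Station 1→Station 2) × (Station 1→Station 3) = (-28363, -11210.9, -48323).
So ∂z/∂E = −n_x/n_z = −0.58695 and ∂z/∂N = −n_y/n_z = −0.23200.
Intercept c from Station 1: 318.2 + 4.11 + 96.28 = 418.59.
At (79, 210): z_contact = −46.37 − 48.72 + 418.59 = 323.50 m.
Depth below ground = 399.6 − 323.50 = 76.1 m.

76.1 m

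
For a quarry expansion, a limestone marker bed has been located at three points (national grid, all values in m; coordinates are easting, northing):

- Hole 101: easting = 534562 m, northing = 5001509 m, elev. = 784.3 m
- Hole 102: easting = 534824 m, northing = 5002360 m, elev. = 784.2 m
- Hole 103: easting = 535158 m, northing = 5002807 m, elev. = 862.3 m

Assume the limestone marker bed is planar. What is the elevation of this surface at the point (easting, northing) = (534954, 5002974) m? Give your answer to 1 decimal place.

Two edge vectors: Hole 101→Hole 102 = (262, 851, -0.1), Hole 101→Hole 103 = (596, 1298, 78).
Normal n = (Hole 101→Hole 102) × (Hole 101→Hole 103) = (66507.8, -20495.6, -167120).
So ∂z/∂easting = −n_x/n_z = 0.397964337 and ∂z/∂northing = −n_y/n_z = −0.122640019.
Intercept c from Hole 101: 784.3 − 212736.61 + 613385.16 = 401432.85.
At (534954, 5002974): z = 212892.6 − 613564.8 + 401432.85 = 760.6 m.

760.6 m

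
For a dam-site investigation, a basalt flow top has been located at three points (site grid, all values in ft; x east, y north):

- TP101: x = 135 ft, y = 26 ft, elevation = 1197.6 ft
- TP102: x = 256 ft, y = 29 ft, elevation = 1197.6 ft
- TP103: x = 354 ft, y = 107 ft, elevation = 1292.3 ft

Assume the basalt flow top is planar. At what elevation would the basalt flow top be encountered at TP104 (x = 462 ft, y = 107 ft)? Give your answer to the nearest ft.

1289 ft

Let the plane be z = a·x + b·y + c.
TP102−TP101: 121a + 3b = 0;  TP103−TP101: 219a + 81b = 94.7.
Solving gives a = −0.03107, b = 1.25314.
Then c = 1197.6 − a·135 − b·26 = 1169.21.
At (462, 107): z = −14.4 + 134.1 + 1169.21 = 1288.9 ft.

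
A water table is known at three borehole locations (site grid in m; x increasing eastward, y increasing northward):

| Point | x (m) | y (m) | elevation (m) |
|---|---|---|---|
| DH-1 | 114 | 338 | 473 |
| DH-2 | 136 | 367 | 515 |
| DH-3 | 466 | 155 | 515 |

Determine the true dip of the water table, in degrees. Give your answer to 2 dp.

49.17°

Let the plane be z = a·x + b·y + c.
DH-2−DH-1: 22a + 29b = 42;  DH-3−DH-1: 352a − 183b = 42.
Solving gives a = 0.62554, b = 0.97372.
Gradient magnitude |∇z| = √(a² + b²) = √(0.39131 + 0.94814) = 1.15734.
True dip = arctan(1.15734) = 49.17°, dipping toward SSW (azimuth ≈ 213°).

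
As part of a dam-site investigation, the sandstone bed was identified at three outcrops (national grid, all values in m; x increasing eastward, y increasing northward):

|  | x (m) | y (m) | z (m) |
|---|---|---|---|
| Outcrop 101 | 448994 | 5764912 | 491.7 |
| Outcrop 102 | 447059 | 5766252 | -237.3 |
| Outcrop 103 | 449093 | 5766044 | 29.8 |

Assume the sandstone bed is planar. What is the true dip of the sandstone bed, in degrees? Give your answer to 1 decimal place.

23.0°

Let the plane be z = a·x + b·y + c.
Outcrop 102−Outcrop 101: −1935a + 1340b = −729;  Outcrop 103−Outcrop 101: 99a + 1132b = −461.9.
Solving gives a = 0.08880, b = −0.41580.
Gradient magnitude |∇z| = √(a² + b²) = √(0.00788 + 0.17289) = 0.42518.
True dip = arctan(0.42518) = 23.0°, dipping toward NNW (azimuth ≈ 348°).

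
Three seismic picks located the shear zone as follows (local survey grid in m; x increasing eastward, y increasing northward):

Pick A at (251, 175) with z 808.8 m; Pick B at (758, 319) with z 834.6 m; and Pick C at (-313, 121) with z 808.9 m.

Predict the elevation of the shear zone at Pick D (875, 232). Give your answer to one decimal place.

Two edge vectors: Pick A→Pick B = (507, 144, 25.8), Pick A→Pick C = (-564, -54, 0.1).
Normal n = (Pick A→Pick B) × (Pick A→Pick C) = (1407.6, -14601.9, 53838).
So ∂z/∂x = −n_x/n_z = −0.02615 and ∂z/∂y = −n_y/n_z = 0.27122.
Intercept c from Pick A: 808.8 + 6.56 − 47.46 = 767.90.
At (875, 232): z = −22.9 + 62.9 + 767.90 = 807.9 m.

807.9 m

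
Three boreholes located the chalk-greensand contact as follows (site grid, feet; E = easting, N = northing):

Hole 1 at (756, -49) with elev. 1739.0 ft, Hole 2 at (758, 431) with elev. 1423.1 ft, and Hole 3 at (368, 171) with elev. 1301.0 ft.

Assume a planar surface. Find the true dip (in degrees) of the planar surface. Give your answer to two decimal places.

45.08°

Two edge vectors: Hole 1→Hole 2 = (2, 480, -315.9), Hole 1→Hole 3 = (-388, 220, -438).
Normal n = (Hole 1→Hole 2) × (Hole 1→Hole 3) = (-140742, 123445.2, 186680).
So ∂z/∂E = −n_x/n_z = 0.75392 and ∂z/∂N = −n_y/n_z = −0.66127.
Gradient magnitude |∇z| = √(a² + b²) = √(0.56840 + 0.43727) = 1.00283.
True dip = arctan(1.00283) = 45.08°, dipping toward NW (azimuth ≈ 311°).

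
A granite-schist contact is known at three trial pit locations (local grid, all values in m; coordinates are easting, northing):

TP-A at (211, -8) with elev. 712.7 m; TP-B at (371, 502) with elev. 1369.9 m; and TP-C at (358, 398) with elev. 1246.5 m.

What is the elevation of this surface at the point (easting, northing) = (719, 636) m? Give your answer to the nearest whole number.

1708 m

Two edge vectors: TP-A→TP-B = (160, 510, 657.2), TP-A→TP-C = (147, 406, 533.8).
Normal n = (TP-A→TP-B) × (TP-A→TP-C) = (5414.8, 11200.4, -10010).
So ∂z/∂easting = −n_x/n_z = 0.54094 and ∂z/∂northing = −n_y/n_z = 1.11892.
Intercept c from TP-A: 712.7 − 114.14 + 8.95 = 607.51.
At (719, 636): z = 388.9 + 711.6 + 607.51 = 1708.1 m.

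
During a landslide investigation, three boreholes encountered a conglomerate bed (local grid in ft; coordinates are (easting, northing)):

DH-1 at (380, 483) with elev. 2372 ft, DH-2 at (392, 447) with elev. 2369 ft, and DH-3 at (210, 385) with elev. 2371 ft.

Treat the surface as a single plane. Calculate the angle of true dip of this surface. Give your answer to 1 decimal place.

Two edge vectors: DH-1→DH-2 = (12, -36, -3), DH-1→DH-3 = (-170, -98, -1).
Normal n = (DH-1→DH-2) × (DH-1→DH-3) = (-258, 522, -7296).
So ∂z/∂E = −n_x/n_z = −0.03536 and ∂z/∂N = −n_y/n_z = 0.07155.
Gradient magnitude |∇z| = √(a² + b²) = √(0.00125 + 0.00512) = 0.07981.
True dip = arctan(0.07981) = 4.6°, dipping toward SSE (azimuth ≈ 154°).

4.6°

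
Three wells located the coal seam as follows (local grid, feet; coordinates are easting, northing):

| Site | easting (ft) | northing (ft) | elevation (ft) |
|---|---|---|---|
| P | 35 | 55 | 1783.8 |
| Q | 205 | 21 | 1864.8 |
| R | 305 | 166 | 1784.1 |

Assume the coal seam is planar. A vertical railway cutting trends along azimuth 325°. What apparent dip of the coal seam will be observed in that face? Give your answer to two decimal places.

Two edge vectors: P→Q = (170, -34, 81), P→R = (270, 111, 0.3).
Normal n = (P→Q) × (P→R) = (-9001.2, 21819, 28050).
So ∂z/∂easting = −n_x/n_z = 0.32090 and ∂z/∂northing = −n_y/n_z = −0.77786.
Unit vector along 325° is (sin 325°, cos 325°) = (-0.5736, 0.8192).
Slope in that direction = a·(-0.5736) + b·(0.8192) = −0.82125.
Apparent dip = arctan|0.82125| = 39.39° (true dip is 40.1°, so apparent ≤ true as expected).

39.39°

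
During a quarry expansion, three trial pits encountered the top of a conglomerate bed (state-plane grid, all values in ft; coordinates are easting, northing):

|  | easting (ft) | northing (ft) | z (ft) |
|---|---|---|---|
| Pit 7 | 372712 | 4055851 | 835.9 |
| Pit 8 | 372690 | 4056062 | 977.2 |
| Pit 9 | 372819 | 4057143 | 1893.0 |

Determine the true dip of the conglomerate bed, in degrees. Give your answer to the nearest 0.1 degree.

Two edge vectors: Pit 7→Pit 8 = (-22, 211, 141.3), Pit 7→Pit 9 = (107, 1292, 1057.1).
Normal n = (Pit 7→Pit 8) × (Pit 7→Pit 9) = (40488.5, 38375.3, -51001).
So ∂z/∂easting = −n_x/n_z = 0.79388 and ∂z/∂northing = −n_y/n_z = 0.75244.
Gradient magnitude |∇z| = √(a² + b²) = √(0.63024 + 0.56617) = 1.09380.
True dip = arctan(1.09380) = 47.6°, dipping toward SW (azimuth ≈ 227°).

47.6°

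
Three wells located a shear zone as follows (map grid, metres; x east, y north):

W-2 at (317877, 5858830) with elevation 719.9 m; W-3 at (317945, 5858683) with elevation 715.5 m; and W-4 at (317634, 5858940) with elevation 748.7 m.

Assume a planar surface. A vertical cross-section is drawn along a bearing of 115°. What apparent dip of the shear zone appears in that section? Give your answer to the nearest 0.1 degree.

Let the plane be z = a·x + b·y + c.
W-3−W-2: 68a − 147b = −4.4;  W-4−W-2: −243a + 110b = 28.8.
Solving gives a = −0.13277, b = −0.03149.
Unit vector along 115° is (sin 115°, cos 115°) = (0.9063, -0.4226).
Slope in that direction = a·(0.9063) + b·(-0.4226) = −0.10703.
Apparent dip = arctan|0.10703| = 6.1° (true dip is 7.8°, so apparent ≤ true as expected).

6.1°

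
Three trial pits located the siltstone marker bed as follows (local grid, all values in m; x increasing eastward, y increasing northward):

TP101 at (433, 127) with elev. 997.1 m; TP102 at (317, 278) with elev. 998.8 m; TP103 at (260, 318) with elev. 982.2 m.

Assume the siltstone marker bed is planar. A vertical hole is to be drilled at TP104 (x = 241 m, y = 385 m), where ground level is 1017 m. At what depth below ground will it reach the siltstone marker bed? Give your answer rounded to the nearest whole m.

13 m

Two edge vectors: TP101→TP102 = (-116, 151, 1.7), TP101→TP103 = (-173, 191, -14.9).
Normal n = (TP101→TP102) × (TP101→TP103) = (-2574.6, -2022.5, 3967).
So ∂z/∂x = −n_x/n_z = 0.64900 and ∂z/∂y = −n_y/n_z = 0.50983.
Intercept c from TP101: 997.1 − 281.02 − 64.75 = 651.33.
At (241, 385): z_contact = 156.4 + 196.3 + 651.33 = 1004.0 m.
Depth below ground = 1017 − 1004.0 = 13 m.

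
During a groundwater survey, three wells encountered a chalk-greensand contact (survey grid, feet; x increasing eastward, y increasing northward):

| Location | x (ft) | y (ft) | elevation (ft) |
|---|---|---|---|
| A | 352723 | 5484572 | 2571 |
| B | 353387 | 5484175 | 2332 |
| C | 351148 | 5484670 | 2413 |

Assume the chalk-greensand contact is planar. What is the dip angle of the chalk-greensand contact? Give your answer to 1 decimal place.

41.1°

Let the plane be z = a·x + b·y + c.
B−A: 664a − 397b = −239;  C−A: −1575a + 98b = −158.
Solving gives a = 0.15378, b = 0.85922.
Gradient magnitude |∇z| = √(a² + b²) = √(0.02365 + 0.73826) = 0.87287.
True dip = arctan(0.87287) = 41.1°, dipping toward S (azimuth ≈ 190°).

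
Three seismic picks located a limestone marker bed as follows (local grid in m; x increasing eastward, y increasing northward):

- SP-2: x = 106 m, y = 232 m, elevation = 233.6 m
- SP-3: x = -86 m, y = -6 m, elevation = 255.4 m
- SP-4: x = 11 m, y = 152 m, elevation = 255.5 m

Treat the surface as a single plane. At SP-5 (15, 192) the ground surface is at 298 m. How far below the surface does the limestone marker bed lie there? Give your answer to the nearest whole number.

33 m

Two edge vectors: SP-2→SP-3 = (-192, -238, 21.8), SP-2→SP-4 = (-95, -80, 21.9).
Normal n = (SP-2→SP-3) × (SP-2→SP-4) = (-3468.2, 2133.8, -7250).
So ∂z/∂x = −n_x/n_z = −0.47837 and ∂z/∂y = −n_y/n_z = 0.29432.
Intercept c from SP-2: 233.6 + 50.71 − 68.28 = 216.03.
At (15, 192): z_contact = −7.2 + 56.5 + 216.03 = 265.4 m.
Depth below ground = 298 − 265.4 = 33 m.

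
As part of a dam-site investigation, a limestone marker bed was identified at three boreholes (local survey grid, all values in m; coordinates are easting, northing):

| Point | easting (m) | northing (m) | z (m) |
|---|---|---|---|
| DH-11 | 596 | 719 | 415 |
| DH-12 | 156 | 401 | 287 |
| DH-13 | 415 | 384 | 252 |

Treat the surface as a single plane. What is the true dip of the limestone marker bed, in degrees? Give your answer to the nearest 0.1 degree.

Let the plane be z = a·easting + b·northing + c.
DH-12−DH-11: −440a − 318b = −128;  DH-13−DH-11: −181a − 335b = −163.
Solving gives a = −0.09966, b = 0.54042.
Gradient magnitude |∇z| = √(a² + b²) = √(0.00993 + 0.29205) = 0.54953.
True dip = arctan(0.54953) = 28.8°, dipping toward S (azimuth ≈ 170°).

28.8°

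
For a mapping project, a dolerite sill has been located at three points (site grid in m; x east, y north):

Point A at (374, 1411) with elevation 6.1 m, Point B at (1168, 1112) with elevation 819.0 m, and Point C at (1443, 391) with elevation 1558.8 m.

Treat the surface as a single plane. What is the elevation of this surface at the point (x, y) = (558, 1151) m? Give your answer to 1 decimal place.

Let the plane be z = a·x + b·y + c.
Point B−Point A: 794a − 299b = 812.9;  Point C−Point A: 1069a − 1020b = 1552.7.
Solving gives a = 0.744317, b = −0.742181.
Then c = 6.1 − a·374 − b·1411 = 774.94.
At (558, 1151): z = 415.3 − 854.3 + 774.94 = 336.0 m.

336.0 m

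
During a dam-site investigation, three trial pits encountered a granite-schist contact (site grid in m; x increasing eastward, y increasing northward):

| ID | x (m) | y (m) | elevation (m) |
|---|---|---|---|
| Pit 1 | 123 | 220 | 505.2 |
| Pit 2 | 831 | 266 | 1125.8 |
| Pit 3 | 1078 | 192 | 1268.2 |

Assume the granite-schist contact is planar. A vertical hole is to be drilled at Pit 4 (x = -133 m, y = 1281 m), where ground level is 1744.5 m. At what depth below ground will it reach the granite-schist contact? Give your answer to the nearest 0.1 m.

576.8 m

Two edge vectors: Pit 1→Pit 2 = (708, 46, 620.6), Pit 1→Pit 3 = (955, -28, 763).
Normal n = (Pit 1→Pit 2) × (Pit 1→Pit 3) = (52474.8, 52469, -63754).
So ∂z/∂x = −n_x/n_z = 0.823082 and ∂z/∂y = −n_y/n_z = 0.822991.
Intercept c from Pit 1: 505.2 − 101.24 − 181.06 = 222.90.
At (-133, 1281): z_contact = −109.47 + 1054.25 + 222.90 = 1167.68 m.
Depth below ground = 1744.5 − 1167.68 = 576.8 m.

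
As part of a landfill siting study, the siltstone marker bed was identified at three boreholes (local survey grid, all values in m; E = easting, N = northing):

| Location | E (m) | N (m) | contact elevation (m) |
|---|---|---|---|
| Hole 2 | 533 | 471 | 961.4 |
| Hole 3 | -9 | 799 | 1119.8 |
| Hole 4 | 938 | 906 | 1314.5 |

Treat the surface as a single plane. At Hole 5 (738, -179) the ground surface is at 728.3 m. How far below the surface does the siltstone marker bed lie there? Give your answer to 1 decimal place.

191.4 m

Two edge vectors: Hole 2→Hole 3 = (-542, 328, 158.4), Hole 2→Hole 4 = (405, 435, 353.1).
Normal n = (Hole 2→Hole 3) × (Hole 2→Hole 4) = (46912.8, 255532.2, -368610).
So ∂z/∂E = −n_x/n_z = 0.12727 and ∂z/∂N = −n_y/n_z = 0.69323.
Intercept c from Hole 2: 961.4 − 67.83 − 326.51 = 567.05.
At (738, -179): z_contact = 93.92 − 124.09 + 567.05 = 536.89 m.
Depth below ground = 728.3 − 536.89 = 191.4 m.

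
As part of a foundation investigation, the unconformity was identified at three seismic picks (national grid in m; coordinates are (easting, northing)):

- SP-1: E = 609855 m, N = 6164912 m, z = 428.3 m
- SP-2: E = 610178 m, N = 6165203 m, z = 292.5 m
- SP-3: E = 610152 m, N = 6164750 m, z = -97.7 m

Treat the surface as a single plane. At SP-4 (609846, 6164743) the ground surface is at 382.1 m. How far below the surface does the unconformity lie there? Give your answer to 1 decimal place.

Let the plane be z = a·E + b·N + c.
SP-2−SP-1: 323a + 291b = −135.8;  SP-3−SP-1: 297a − 162b = −526.
Solving gives a = −1.261706774, b = 0.933784495.
Then c = 428.3 − a·609855 − b·6164912 = −4986812.75.
At (609846, 6164743): z_contact = −769446.83 + 5756541.43 − 4986812.75 = 281.85 m.
Depth below ground = 382.1 − 281.85 = 100.3 m.

100.3 m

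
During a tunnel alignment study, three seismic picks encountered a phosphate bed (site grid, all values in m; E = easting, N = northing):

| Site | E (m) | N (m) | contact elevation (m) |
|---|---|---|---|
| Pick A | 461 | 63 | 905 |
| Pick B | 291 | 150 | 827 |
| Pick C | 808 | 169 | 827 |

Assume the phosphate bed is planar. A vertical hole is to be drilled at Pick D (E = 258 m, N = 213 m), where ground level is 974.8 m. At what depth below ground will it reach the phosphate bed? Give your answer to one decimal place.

Let the plane be z = a·E + b·N + c.
Pick B−Pick A: −170a + 87b = −78;  Pick C−Pick A: 347a + 106b = −78.
Solving gives a = 0.03074, b = −0.83648.
Then c = 905 − a·461 − b·63 = 943.53.
At (258, 213): z_contact = 7.93 − 178.17 + 943.53 = 773.29 m.
Depth below ground = 974.8 − 773.29 = 201.5 m.

201.5 m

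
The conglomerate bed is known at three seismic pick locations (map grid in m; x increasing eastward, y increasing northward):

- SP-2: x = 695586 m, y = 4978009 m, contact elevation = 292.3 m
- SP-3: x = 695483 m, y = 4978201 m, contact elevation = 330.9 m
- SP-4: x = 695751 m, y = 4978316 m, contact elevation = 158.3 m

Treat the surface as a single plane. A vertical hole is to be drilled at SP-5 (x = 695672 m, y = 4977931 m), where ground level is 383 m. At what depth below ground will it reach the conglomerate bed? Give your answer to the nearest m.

Let the plane be z = a·x + b·y + c.
SP-3−SP-2: −103a + 192b = 38.6;  SP-4−SP-2: 165a + 307b = −134.
Solving gives a = −0.59364307, b = −0.11742311.
Then c = 292.3 − a·695586 − b·4978009 = 997755.38.
At (695672, 4977931): z_contact = −412980.9 − 584524.1 + 997755.38 = 250.4 m.
Depth below ground = 383 − 250.4 = 133 m.

133 m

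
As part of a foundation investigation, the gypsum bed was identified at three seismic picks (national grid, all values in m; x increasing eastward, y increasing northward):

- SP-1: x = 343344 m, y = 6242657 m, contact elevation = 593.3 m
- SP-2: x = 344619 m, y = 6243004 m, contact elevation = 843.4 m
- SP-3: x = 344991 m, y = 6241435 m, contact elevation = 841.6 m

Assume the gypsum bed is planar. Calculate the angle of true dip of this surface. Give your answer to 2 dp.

10.72°

Let the plane be z = a·x + b·y + c.
SP-2−SP-1: 1275a + 347b = 250.1;  SP-3−SP-1: 1647a − 1222b = 248.3.
Solving gives a = 0.18397, b = 0.04477.
Gradient magnitude |∇z| = √(a² + b²) = √(0.03385 + 0.00200) = 0.18934.
True dip = arctan(0.18934) = 10.72°, dipping toward WSW (azimuth ≈ 256°).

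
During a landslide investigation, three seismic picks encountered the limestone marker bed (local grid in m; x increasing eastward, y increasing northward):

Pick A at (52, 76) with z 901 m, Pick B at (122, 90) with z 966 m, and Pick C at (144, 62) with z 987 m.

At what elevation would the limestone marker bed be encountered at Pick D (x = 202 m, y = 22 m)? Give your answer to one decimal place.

1041.8 m

Two edge vectors: Pick A→Pick B = (70, 14, 65), Pick A→Pick C = (92, -14, 86).
Normal n = (Pick A→Pick B) × (Pick A→Pick C) = (2114, -40, -2268).
So ∂z/∂x = −n_x/n_z = 0.93210 and ∂z/∂y = −n_y/n_z = −0.01764.
Intercept c from Pick A: 901 − 48.47 + 1.34 = 853.87.
At (202, 22): z = 188.3 − 0.4 + 853.87 = 1041.8 m.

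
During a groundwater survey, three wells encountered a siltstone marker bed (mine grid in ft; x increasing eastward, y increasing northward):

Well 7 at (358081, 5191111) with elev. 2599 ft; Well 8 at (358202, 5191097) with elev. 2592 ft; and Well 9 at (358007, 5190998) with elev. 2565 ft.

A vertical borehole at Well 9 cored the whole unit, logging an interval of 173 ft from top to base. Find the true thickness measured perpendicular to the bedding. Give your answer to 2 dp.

164.98 ft

Two edge vectors: Well 7→Well 8 = (121, -14, -7), Well 7→Well 9 = (-74, -113, -34).
Normal n = (Well 7→Well 8) × (Well 7→Well 9) = (-315, 4632, -14709).
So ∂z/∂x = −n_x/n_z = −0.02142 and ∂z/∂y = −n_y/n_z = 0.31491.
|∇z| = √(a²+b²) = 0.31564, so dip δ = arctan(0.31564) = 17.52°.
True thickness = vertical thickness × cos δ = 173 × cos 17.52° = 164.98 ft.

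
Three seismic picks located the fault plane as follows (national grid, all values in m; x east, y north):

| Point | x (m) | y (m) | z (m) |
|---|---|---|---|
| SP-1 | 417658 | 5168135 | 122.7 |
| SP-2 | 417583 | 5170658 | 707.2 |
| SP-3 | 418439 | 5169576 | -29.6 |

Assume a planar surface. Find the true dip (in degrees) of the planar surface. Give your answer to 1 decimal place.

Two edge vectors: SP-1→SP-2 = (-75, 2523, 584.5), SP-1→SP-3 = (781, 1441, -152.3).
Normal n = (SP-1→SP-2) × (SP-1→SP-3) = (-1226517.4, 445072, -2078538).
So ∂z/∂x = −n_x/n_z = −0.59009 and ∂z/∂y = −n_y/n_z = 0.21413.
Gradient magnitude |∇z| = √(a² + b²) = √(0.34820 + 0.04585) = 0.62774.
True dip = arctan(0.62774) = 32.1°, dipping toward ESE (azimuth ≈ 110°).

32.1°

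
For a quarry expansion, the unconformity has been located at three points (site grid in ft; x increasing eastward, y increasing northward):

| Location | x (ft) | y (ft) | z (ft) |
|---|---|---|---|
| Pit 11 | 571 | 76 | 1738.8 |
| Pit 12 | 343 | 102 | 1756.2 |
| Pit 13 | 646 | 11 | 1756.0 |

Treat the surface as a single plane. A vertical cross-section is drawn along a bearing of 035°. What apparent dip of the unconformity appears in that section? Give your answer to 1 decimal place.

Two edge vectors: Pit 11→Pit 12 = (-228, 26, 17.4), Pit 11→Pit 13 = (75, -65, 17.2).
Normal n = (Pit 11→Pit 12) × (Pit 11→Pit 13) = (1578.2, 5226.6, 12870).
So ∂z/∂x = −n_x/n_z = −0.12263 and ∂z/∂y = −n_y/n_z = −0.40611.
Unit vector along 035° is (sin 35°, cos 35°) = (0.5736, 0.8192).
Slope in that direction = a·(0.5736) + b·(0.8192) = −0.40300.
Apparent dip = arctan|0.40300| = 21.9° (true dip is 23.0°, so apparent ≤ true as expected).

21.9°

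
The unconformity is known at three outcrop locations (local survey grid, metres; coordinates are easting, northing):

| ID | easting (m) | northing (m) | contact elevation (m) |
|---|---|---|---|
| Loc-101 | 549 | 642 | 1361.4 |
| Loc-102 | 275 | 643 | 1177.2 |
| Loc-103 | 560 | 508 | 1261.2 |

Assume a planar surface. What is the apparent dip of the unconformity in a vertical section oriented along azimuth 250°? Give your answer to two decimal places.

Two edge vectors: Loc-101→Loc-102 = (-274, 1, -184.2), Loc-101→Loc-103 = (11, -134, -100.2).
Normal n = (Loc-101→Loc-102) × (Loc-101→Loc-103) = (-24783, -29481, 36705).
So ∂z/∂easting = −n_x/n_z = 0.67519 and ∂z/∂northing = −n_y/n_z = 0.80319.
Unit vector along 250° is (sin 250°, cos 250°) = (-0.9397, -0.3420).
Slope in that direction = a·(-0.9397) + b·(-0.3420) = −0.90918.
Apparent dip = arctan|0.90918| = 42.28° (true dip is 46.4°, so apparent ≤ true as expected).

42.28°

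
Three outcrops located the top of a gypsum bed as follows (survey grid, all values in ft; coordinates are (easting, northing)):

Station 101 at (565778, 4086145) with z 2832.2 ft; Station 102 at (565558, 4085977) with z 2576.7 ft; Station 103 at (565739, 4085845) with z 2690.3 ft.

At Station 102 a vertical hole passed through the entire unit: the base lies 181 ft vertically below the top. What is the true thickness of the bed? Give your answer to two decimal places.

Let the plane be z = a·E + b·N + c.
Station 102−Station 101: −220a − 168b = −255.5;  Station 103−Station 101: −39a − 300b = −141.9.
Solving gives a = 0.88835, b = 0.35751.
|∇z| = √(a²+b²) = 0.95759, so dip δ = arctan(0.95759) = 43.76°.
True thickness = vertical thickness × cos δ = 181 × cos 43.76° = 130.73 ft.

130.73 ft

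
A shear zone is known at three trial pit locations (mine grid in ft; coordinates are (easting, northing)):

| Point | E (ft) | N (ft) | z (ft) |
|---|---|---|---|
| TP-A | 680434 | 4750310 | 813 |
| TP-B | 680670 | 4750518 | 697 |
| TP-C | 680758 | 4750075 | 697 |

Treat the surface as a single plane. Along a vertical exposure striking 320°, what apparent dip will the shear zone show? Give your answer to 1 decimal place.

Two edge vectors: TP-A→TP-B = (236, 208, -116), TP-A→TP-C = (324, -235, -116).
Normal n = (TP-A→TP-B) × (TP-A→TP-C) = (-51388, -10208, -122852).
So ∂z/∂E = −n_x/n_z = −0.41829 and ∂z/∂N = −n_y/n_z = −0.08309.
Unit vector along 320° is (sin 320°, cos 320°) = (-0.6428, 0.7660).
Slope in that direction = a·(-0.6428) + b·(0.7660) = 0.20522.
Apparent dip = arctan|0.20522| = 11.6° (true dip is 23.1°, so apparent ≤ true as expected).

11.6°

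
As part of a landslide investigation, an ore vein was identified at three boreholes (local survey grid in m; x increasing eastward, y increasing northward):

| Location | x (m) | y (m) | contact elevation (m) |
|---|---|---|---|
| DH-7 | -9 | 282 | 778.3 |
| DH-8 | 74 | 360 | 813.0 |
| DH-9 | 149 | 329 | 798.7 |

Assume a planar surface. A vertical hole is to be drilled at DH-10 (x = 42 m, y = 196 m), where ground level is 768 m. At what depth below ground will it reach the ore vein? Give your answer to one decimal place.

28.6 m

Let the plane be z = a·x + b·y + c.
DH-8−DH-7: 83a + 78b = 34.7;  DH-9−DH-7: 158a + 47b = 20.4.
Solving gives a = −0.00471, b = 0.44989.
Then c = 778.3 − a·-9 − b·282 = 651.39.
At (42, 196): z_contact = −0.20 + 88.18 + 651.39 = 739.37 m.
Depth below ground = 768 − 739.37 = 28.6 m.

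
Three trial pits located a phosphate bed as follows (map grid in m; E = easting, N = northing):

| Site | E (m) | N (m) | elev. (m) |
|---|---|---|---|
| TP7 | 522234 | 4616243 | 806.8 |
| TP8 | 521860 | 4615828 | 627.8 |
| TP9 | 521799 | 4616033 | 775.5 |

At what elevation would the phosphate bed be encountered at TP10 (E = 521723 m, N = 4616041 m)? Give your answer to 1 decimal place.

Two edge vectors: TP7→TP8 = (-374, -415, -179), TP7→TP9 = (-435, -210, -31.3).
Normal n = (TP7→TP8) × (TP7→TP9) = (-24600.5, 66158.8, -101985).
So ∂z/∂E = −n_x/n_z = −0.241216846 and ∂z/∂N = −n_y/n_z = 0.648711085.
Intercept c from TP7: 806.8 + 125971.64 − 2994608.00 = −2867829.57.
At (521723, 4616041): z = −125848.4 + 2994477.0 − 2867829.57 = 799.0 m.

799.0 m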